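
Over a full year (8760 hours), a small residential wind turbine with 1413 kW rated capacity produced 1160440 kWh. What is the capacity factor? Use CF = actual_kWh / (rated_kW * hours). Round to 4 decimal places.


Capacity factor = actual output / maximum possible output
Maximum possible = rated * hours = 1413 * 8760 = 12377880 kWh
CF = 1160440 / 12377880
CF = 0.0938

0.0938


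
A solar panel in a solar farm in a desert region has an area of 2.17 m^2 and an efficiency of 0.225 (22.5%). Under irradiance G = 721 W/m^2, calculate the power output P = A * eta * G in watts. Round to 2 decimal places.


Use the solar power formula P = A * eta * G.
Given: A = 2.17 m^2, eta = 0.225, G = 721 W/m^2
P = 2.17 * 0.225 * 721
P = 352.03 W

352.03


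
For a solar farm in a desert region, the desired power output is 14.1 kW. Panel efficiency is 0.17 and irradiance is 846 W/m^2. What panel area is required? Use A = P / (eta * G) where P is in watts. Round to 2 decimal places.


Convert target power to watts: P = 14.1 * 1000 = 14100.0 W
Compute denominator: eta * G = 0.17 * 846 = 143.82
Required area A = P / (eta * G) = 14100.0 / 143.82
A = 98.04 m^2

98.04


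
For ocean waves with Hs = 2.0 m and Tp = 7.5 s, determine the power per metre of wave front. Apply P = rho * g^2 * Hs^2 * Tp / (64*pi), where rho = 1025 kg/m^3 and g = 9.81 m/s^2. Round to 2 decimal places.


Apply wave power formula:
  g^2 = 9.81^2 = 96.2361
  Hs^2 = 2.0^2 = 4.0
  Numerator = rho * g^2 * Hs^2 * Tp = 1025 * 96.2361 * 4.0 * 7.5 = 2959260.08
  Denominator = 64 * pi = 201.0619
  P = 2959260.08 / 201.0619 = 14718.15 W/m

14718.15


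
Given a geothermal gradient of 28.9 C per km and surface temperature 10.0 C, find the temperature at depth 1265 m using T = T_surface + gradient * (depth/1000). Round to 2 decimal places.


Convert depth to km: 1265 / 1000 = 1.265 km
Temperature increase = gradient * depth_km = 28.9 * 1.265 = 36.56 C
Temperature at depth = T_surface + delta_T = 10.0 + 36.56
T = 46.56 C

46.56


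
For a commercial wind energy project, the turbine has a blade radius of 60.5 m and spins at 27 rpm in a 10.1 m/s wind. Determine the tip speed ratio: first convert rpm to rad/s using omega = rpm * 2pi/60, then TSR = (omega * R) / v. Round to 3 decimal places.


Convert rotational speed to rad/s:
  omega = 27 * 2 * pi / 60 = 2.8274 rad/s
Compute tip speed:
  v_tip = omega * R = 2.8274 * 60.5 = 171.06 m/s
Tip speed ratio:
  TSR = v_tip / v_wind = 171.06 / 10.1 = 16.937

16.937


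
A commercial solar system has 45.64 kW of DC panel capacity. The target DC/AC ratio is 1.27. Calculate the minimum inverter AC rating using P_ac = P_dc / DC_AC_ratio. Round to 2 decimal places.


The inverter AC capacity is determined by the DC/AC ratio.
Given: P_dc = 45.64 kW, DC/AC ratio = 1.27
P_ac = P_dc / ratio = 45.64 / 1.27
P_ac = 35.94 kW

35.94


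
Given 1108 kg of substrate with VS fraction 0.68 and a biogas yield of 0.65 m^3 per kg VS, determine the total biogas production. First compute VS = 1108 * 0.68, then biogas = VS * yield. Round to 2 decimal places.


Compute volatile solids:
  VS = mass * VS_fraction = 1108 * 0.68 = 753.44 kg
Calculate biogas volume:
  Biogas = VS * specific_yield = 753.44 * 0.65
  Biogas = 489.74 m^3

489.74


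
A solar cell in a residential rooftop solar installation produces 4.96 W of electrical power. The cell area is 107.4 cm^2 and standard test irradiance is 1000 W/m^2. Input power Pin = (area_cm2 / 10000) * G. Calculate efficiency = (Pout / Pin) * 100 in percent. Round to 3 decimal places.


First compute the input power:
  Pin = area_cm2 / 10000 * G = 107.4 / 10000 * 1000 = 10.74 W
Then compute efficiency:
  Efficiency = (Pout / Pin) * 100 = (4.96 / 10.74) * 100
  Efficiency = 46.182%

46.182


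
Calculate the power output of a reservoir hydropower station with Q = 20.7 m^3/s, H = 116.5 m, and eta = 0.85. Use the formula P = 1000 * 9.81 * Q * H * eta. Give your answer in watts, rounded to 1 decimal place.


Apply the hydropower formula P = rho * g * Q * H * eta
rho * g = 1000 * 9.81 = 9810.0
P = 9810.0 * 20.7 * 116.5 * 0.85
P = 20108709.7 W

20108709.7


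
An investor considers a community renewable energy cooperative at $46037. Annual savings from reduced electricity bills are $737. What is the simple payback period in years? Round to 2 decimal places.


Simple payback period = initial cost / annual savings
Payback = 46037 / 737
Payback = 62.47 years

62.47


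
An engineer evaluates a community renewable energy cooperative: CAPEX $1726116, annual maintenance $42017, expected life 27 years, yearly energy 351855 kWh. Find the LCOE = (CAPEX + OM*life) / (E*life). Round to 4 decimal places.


Total cost = CAPEX + OM * lifetime = 1726116 + 42017 * 27 = 1726116 + 1134459 = 2860575
Total generation = annual * lifetime = 351855 * 27 = 9500085 kWh
LCOE = 2860575 / 9500085
LCOE = 0.3011 $/kWh

0.3011


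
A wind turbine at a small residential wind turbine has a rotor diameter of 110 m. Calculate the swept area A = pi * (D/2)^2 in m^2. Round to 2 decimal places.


Compute the rotor radius:
  r = D / 2 = 110 / 2 = 55.0 m
Calculate swept area:
  A = pi * r^2 = pi * 55.0^2
  A = 9503.32 m^2

9503.32


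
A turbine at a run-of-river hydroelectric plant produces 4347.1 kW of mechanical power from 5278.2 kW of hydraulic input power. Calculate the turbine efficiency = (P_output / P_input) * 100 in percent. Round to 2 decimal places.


Turbine efficiency = (output power / input power) * 100
eta = (4347.1 / 5278.2) * 100
eta = 82.36%

82.36


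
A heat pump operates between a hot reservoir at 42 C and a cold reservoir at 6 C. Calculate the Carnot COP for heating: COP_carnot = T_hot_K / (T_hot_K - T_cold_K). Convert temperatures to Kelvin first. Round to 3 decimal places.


Convert to Kelvin:
  T_hot = 42 + 273.15 = 315.15 K
  T_cold = 6 + 273.15 = 279.15 K
Apply Carnot COP formula:
  COP = T_hot_K / (T_hot_K - T_cold_K) = 315.15 / 36.0
  COP = 8.754

8.754


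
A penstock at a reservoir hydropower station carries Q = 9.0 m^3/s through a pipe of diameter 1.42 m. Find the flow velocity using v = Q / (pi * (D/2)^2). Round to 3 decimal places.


Compute pipe cross-sectional area:
  A = pi * (D/2)^2 = pi * (1.42/2)^2 = 1.5837 m^2
Calculate velocity:
  v = Q / A = 9.0 / 1.5837
  v = 5.683 m/s

5.683


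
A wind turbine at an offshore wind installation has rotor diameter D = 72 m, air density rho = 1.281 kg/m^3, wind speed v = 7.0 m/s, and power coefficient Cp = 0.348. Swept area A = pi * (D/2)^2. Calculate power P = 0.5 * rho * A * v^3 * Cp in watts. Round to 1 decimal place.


Step 1 -- Compute swept area:
  A = pi * (D/2)^2 = pi * (72/2)^2 = 4071.5 m^2
Step 2 -- Apply wind power equation:
  P = 0.5 * rho * A * v^3 * Cp
  v^3 = 7.0^3 = 343.0
  P = 0.5 * 1.281 * 4071.5 * 343.0 * 0.348
  P = 311277.2 W

311277.2


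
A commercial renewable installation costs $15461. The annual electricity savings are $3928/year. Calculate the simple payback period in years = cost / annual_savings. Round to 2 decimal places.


Simple payback period = initial cost / annual savings
Payback = 15461 / 3928
Payback = 3.94 years

3.94


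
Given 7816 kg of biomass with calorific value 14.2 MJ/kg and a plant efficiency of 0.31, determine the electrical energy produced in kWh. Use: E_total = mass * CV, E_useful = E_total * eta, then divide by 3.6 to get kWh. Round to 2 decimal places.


Total energy = mass * CV = 7816 * 14.2 = 110987.2 MJ
Useful energy = total * eta = 110987.2 * 0.31 = 34406.03 MJ
Convert to kWh: 34406.03 / 3.6
Useful energy = 9557.23 kWh

9557.23


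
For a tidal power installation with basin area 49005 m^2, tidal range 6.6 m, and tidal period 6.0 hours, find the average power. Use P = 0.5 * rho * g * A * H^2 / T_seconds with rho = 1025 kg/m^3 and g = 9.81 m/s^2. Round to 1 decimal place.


Convert period to seconds: T = 6.0 * 3600 = 21600.0 s
H^2 = 6.6^2 = 43.56
P = 0.5 * rho * g * A * H^2 / T
P = 0.5 * 1025 * 9.81 * 49005 * 43.56 / 21600.0
P = 496863.8 W

496863.8


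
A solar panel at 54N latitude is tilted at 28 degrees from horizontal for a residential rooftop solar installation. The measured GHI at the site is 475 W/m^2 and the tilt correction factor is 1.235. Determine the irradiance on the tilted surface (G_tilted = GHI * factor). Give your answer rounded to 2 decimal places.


Identify the given values:
  GHI = 475 W/m^2, tilt correction factor = 1.235
Apply the formula G_tilted = GHI * factor:
  G_tilted = 475 * 1.235
  G_tilted = 586.63 W/m^2

586.63


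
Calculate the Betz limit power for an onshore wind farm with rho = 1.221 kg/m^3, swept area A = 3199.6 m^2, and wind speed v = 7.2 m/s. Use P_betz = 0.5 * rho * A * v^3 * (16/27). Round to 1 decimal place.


The Betz coefficient Cp_max = 16/27 = 0.5926
v^3 = 7.2^3 = 373.248
P_betz = 0.5 * rho * A * v^3 * Cp_max
P_betz = 0.5 * 1.221 * 3199.6 * 373.248 * 0.5926
P_betz = 432051.0 W

432051.0


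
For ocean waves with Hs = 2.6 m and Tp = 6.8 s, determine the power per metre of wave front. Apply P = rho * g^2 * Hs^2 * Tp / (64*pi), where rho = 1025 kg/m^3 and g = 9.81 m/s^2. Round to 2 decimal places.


Apply wave power formula:
  g^2 = 9.81^2 = 96.2361
  Hs^2 = 2.6^2 = 6.76
  Numerator = rho * g^2 * Hs^2 * Tp = 1025 * 96.2361 * 6.76 * 6.8 = 4534375.57
  Denominator = 64 * pi = 201.0619
  P = 4534375.57 / 201.0619 = 22552.13 W/m

22552.13


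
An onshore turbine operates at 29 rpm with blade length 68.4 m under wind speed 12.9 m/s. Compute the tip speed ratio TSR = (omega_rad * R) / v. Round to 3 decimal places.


Convert rotational speed to rad/s:
  omega = 29 * 2 * pi / 60 = 3.0369 rad/s
Compute tip speed:
  v_tip = omega * R = 3.0369 * 68.4 = 207.722 m/s
Tip speed ratio:
  TSR = v_tip / v_wind = 207.722 / 12.9 = 16.102

16.102


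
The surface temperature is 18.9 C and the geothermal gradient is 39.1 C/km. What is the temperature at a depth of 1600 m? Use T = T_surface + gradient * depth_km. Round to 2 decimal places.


Convert depth to km: 1600 / 1000 = 1.6 km
Temperature increase = gradient * depth_km = 39.1 * 1.6 = 62.56 C
Temperature at depth = T_surface + delta_T = 18.9 + 62.56
T = 81.46 C

81.46


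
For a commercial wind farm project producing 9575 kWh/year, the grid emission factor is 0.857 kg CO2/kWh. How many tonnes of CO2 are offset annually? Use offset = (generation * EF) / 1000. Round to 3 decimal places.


CO2 offset in kg = generation * emission_factor
CO2 offset = 9575 * 0.857 = 8205.78 kg
Convert to tonnes:
  CO2 offset = 8205.78 / 1000 = 8.206 tonnes

8.206


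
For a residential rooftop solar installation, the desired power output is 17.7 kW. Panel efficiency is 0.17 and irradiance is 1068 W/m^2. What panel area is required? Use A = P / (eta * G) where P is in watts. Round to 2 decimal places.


Convert target power to watts: P = 17.7 * 1000 = 17700.0 W
Compute denominator: eta * G = 0.17 * 1068 = 181.56
Required area A = P / (eta * G) = 17700.0 / 181.56
A = 97.49 m^2

97.49


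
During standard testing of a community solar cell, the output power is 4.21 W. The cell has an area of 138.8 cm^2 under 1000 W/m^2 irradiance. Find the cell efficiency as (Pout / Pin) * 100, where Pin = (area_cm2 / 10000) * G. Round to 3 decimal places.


First compute the input power:
  Pin = area_cm2 / 10000 * G = 138.8 / 10000 * 1000 = 13.88 W
Then compute efficiency:
  Efficiency = (Pout / Pin) * 100 = (4.21 / 13.88) * 100
  Efficiency = 30.331%

30.331


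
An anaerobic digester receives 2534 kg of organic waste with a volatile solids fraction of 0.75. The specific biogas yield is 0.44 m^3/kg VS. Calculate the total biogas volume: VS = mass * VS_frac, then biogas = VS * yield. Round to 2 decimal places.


Compute volatile solids:
  VS = mass * VS_fraction = 2534 * 0.75 = 1900.5 kg
Calculate biogas volume:
  Biogas = VS * specific_yield = 1900.5 * 0.44
  Biogas = 836.22 m^3

836.22


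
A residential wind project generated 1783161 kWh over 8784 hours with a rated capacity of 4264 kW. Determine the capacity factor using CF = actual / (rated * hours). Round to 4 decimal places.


Capacity factor = actual output / maximum possible output
Maximum possible = rated * hours = 4264 * 8784 = 37454976 kWh
CF = 1783161 / 37454976
CF = 0.0476

0.0476


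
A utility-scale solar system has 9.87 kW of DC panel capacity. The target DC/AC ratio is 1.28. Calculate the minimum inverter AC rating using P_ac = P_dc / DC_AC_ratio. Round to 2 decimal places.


The inverter AC capacity is determined by the DC/AC ratio.
Given: P_dc = 9.87 kW, DC/AC ratio = 1.28
P_ac = P_dc / ratio = 9.87 / 1.28
P_ac = 7.71 kW

7.71


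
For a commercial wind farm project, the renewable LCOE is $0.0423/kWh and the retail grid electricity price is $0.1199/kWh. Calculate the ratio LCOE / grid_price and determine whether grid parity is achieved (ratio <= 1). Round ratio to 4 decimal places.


Compare LCOE to grid price:
  LCOE = $0.0423/kWh, Grid price = $0.1199/kWh
  Ratio = LCOE / grid_price = 0.0423 / 0.1199 = 0.3528
  Grid parity achieved (ratio <= 1)? yes

0.3528


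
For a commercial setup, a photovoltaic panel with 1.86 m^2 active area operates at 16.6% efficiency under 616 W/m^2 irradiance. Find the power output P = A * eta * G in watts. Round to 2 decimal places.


Use the solar power formula P = A * eta * G.
Given: A = 1.86 m^2, eta = 0.166, G = 616 W/m^2
P = 1.86 * 0.166 * 616
P = 190.20 W

190.20


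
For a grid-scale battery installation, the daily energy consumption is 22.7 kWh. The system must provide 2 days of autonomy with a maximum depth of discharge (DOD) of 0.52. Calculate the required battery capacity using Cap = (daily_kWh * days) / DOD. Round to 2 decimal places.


Total energy needed = daily * days = 22.7 * 2 = 45.4 kWh
Account for depth of discharge:
  Cap = total_energy / DOD = 45.4 / 0.52
  Cap = 87.31 kWh

87.31


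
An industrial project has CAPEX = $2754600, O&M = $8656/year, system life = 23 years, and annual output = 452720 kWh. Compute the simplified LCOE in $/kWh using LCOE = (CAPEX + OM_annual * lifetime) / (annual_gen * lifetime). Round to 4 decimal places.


Total cost = CAPEX + OM * lifetime = 2754600 + 8656 * 23 = 2754600 + 199088 = 2953688
Total generation = annual * lifetime = 452720 * 23 = 10412560 kWh
LCOE = 2953688 / 10412560
LCOE = 0.2837 $/kWh

0.2837


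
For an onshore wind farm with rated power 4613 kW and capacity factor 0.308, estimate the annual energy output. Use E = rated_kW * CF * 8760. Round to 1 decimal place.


Annual energy = rated_kW * capacity_factor * hours_per_year
Given: P_rated = 4613 kW, CF = 0.308, hours = 8760
E = 4613 * 0.308 * 8760
E = 12446243.0 kWh

12446243.0


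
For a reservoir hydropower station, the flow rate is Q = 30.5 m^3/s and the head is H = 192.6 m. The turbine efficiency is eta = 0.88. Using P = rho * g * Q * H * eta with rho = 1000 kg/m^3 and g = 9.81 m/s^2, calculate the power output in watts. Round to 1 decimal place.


Apply the hydropower formula P = rho * g * Q * H * eta
rho * g = 1000 * 9.81 = 9810.0
P = 9810.0 * 30.5 * 192.6 * 0.88
P = 50711657.0 W

50711657.0


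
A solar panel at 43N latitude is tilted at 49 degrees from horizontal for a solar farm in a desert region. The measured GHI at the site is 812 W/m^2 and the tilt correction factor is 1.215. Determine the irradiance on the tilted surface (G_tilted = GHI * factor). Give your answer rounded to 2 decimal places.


Identify the given values:
  GHI = 812 W/m^2, tilt correction factor = 1.215
Apply the formula G_tilted = GHI * factor:
  G_tilted = 812 * 1.215
  G_tilted = 986.58 W/m^2

986.58


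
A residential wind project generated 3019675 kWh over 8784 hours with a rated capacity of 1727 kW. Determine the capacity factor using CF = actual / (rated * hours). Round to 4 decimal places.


Capacity factor = actual output / maximum possible output
Maximum possible = rated * hours = 1727 * 8784 = 15169968 kWh
CF = 3019675 / 15169968
CF = 0.1991

0.1991


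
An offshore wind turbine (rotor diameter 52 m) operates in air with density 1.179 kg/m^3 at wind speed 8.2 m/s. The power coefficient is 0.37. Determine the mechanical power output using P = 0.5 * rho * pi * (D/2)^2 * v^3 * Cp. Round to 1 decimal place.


Step 1 -- Compute swept area:
  A = pi * (D/2)^2 = pi * (52/2)^2 = 2123.72 m^2
Step 2 -- Apply wind power equation:
  P = 0.5 * rho * A * v^3 * Cp
  v^3 = 8.2^3 = 551.368
  P = 0.5 * 1.179 * 2123.72 * 551.368 * 0.37
  P = 255401.6 W

255401.6


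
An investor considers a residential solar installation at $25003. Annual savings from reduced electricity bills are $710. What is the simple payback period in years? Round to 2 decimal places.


Simple payback period = initial cost / annual savings
Payback = 25003 / 710
Payback = 35.22 years

35.22


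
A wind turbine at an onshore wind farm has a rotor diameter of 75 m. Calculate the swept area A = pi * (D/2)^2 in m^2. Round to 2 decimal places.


Compute the rotor radius:
  r = D / 2 = 75 / 2 = 37.5 m
Calculate swept area:
  A = pi * r^2 = pi * 37.5^2
  A = 4417.86 m^2

4417.86


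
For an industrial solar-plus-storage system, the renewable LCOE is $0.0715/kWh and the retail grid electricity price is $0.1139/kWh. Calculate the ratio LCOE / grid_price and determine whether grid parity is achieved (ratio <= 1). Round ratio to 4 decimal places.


Compare LCOE to grid price:
  LCOE = $0.0715/kWh, Grid price = $0.1139/kWh
  Ratio = LCOE / grid_price = 0.0715 / 0.1139 = 0.6277
  Grid parity achieved (ratio <= 1)? yes

0.6277


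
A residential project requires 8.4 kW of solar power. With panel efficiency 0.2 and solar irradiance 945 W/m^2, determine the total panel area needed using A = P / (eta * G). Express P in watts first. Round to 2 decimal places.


Convert target power to watts: P = 8.4 * 1000 = 8400.0 W
Compute denominator: eta * G = 0.2 * 945 = 189.0
Required area A = P / (eta * G) = 8400.0 / 189.0
A = 44.44 m^2

44.44


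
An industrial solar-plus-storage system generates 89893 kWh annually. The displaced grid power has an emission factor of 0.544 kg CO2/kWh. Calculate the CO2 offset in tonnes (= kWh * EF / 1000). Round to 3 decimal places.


CO2 offset in kg = generation * emission_factor
CO2 offset = 89893 * 0.544 = 48901.79 kg
Convert to tonnes:
  CO2 offset = 48901.79 / 1000 = 48.902 tonnes

48.902


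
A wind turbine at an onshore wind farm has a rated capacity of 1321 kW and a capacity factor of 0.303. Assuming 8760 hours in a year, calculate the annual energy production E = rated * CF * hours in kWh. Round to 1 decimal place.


Annual energy = rated_kW * capacity_factor * hours_per_year
Given: P_rated = 1321 kW, CF = 0.303, hours = 8760
E = 1321 * 0.303 * 8760
E = 3506303.9 kWh

3506303.9


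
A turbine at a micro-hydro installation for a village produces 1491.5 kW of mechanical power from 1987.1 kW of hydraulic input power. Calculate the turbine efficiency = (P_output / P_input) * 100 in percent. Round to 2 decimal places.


Turbine efficiency = (output power / input power) * 100
eta = (1491.5 / 1987.1) * 100
eta = 75.06%

75.06


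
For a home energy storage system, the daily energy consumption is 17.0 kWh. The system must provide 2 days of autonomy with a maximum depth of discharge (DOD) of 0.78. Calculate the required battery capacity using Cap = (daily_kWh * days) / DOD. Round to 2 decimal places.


Total energy needed = daily * days = 17.0 * 2 = 34.0 kWh
Account for depth of discharge:
  Cap = total_energy / DOD = 34.0 / 0.78
  Cap = 43.59 kWh

43.59


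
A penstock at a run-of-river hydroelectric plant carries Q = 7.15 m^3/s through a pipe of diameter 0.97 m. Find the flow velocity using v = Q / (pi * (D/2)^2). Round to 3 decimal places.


Compute pipe cross-sectional area:
  A = pi * (D/2)^2 = pi * (0.97/2)^2 = 0.739 m^2
Calculate velocity:
  v = Q / A = 7.15 / 0.739
  v = 9.675 m/s

9.675


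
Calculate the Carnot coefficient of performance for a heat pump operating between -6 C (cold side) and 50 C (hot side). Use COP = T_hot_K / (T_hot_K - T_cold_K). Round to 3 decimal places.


Convert to Kelvin:
  T_hot = 50 + 273.15 = 323.15 K
  T_cold = -6 + 273.15 = 267.15 K
Apply Carnot COP formula:
  COP = T_hot_K / (T_hot_K - T_cold_K) = 323.15 / 56.0
  COP = 5.771

5.771


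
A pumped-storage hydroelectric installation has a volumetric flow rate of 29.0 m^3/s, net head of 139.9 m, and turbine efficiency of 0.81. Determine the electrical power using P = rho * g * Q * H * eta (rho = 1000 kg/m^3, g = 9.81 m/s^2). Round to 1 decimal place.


Apply the hydropower formula P = rho * g * Q * H * eta
rho * g = 1000 * 9.81 = 9810.0
P = 9810.0 * 29.0 * 139.9 * 0.81
P = 32238122.3 W

32238122.3


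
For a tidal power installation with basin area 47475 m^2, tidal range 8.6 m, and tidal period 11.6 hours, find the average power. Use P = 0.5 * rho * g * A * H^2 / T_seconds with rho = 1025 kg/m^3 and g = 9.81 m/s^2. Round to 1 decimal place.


Convert period to seconds: T = 11.6 * 3600 = 41760.0 s
H^2 = 8.6^2 = 73.96
P = 0.5 * rho * g * A * H^2 / T
P = 0.5 * 1025 * 9.81 * 47475 * 73.96 / 41760.0
P = 422731.2 W

422731.2


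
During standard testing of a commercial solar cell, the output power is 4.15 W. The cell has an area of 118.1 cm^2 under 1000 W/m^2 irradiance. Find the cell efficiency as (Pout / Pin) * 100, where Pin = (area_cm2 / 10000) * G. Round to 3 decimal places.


First compute the input power:
  Pin = area_cm2 / 10000 * G = 118.1 / 10000 * 1000 = 11.81 W
Then compute efficiency:
  Efficiency = (Pout / Pin) * 100 = (4.15 / 11.81) * 100
  Efficiency = 35.140%

35.140


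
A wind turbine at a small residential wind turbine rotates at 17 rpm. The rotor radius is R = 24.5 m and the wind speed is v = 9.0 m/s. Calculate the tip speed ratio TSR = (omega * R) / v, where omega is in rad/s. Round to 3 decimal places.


Convert rotational speed to rad/s:
  omega = 17 * 2 * pi / 60 = 1.7802 rad/s
Compute tip speed:
  v_tip = omega * R = 1.7802 * 24.5 = 43.616 m/s
Tip speed ratio:
  TSR = v_tip / v_wind = 43.616 / 9.0 = 4.846

4.846


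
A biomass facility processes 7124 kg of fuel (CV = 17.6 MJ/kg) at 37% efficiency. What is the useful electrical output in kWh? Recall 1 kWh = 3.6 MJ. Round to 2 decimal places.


Total energy = mass * CV = 7124 * 17.6 = 125382.4 MJ
Useful energy = total * eta = 125382.4 * 0.37 = 46391.49 MJ
Convert to kWh: 46391.49 / 3.6
Useful energy = 12886.52 kWh

12886.52


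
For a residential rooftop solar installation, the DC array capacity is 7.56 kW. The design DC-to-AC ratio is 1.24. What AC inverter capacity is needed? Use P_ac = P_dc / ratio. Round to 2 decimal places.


The inverter AC capacity is determined by the DC/AC ratio.
Given: P_dc = 7.56 kW, DC/AC ratio = 1.24
P_ac = P_dc / ratio = 7.56 / 1.24
P_ac = 6.10 kW

6.10


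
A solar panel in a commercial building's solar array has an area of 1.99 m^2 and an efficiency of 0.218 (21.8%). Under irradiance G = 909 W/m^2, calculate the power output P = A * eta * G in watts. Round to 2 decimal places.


Use the solar power formula P = A * eta * G.
Given: A = 1.99 m^2, eta = 0.218, G = 909 W/m^2
P = 1.99 * 0.218 * 909
P = 394.34 W

394.34


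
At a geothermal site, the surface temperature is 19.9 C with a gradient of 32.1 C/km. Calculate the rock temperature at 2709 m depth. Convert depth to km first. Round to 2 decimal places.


Convert depth to km: 2709 / 1000 = 2.709 km
Temperature increase = gradient * depth_km = 32.1 * 2.709 = 86.96 C
Temperature at depth = T_surface + delta_T = 19.9 + 86.96
T = 106.86 C

106.86


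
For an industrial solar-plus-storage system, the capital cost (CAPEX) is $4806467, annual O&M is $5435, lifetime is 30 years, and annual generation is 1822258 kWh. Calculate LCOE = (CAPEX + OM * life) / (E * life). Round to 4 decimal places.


Total cost = CAPEX + OM * lifetime = 4806467 + 5435 * 30 = 4806467 + 163050 = 4969517
Total generation = annual * lifetime = 1822258 * 30 = 54667740 kWh
LCOE = 4969517 / 54667740
LCOE = 0.0909 $/kWh

0.0909


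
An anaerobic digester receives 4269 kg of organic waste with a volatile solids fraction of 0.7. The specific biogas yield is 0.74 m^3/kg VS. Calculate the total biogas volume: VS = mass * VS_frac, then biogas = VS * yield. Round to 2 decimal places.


Compute volatile solids:
  VS = mass * VS_fraction = 4269 * 0.7 = 2988.3 kg
Calculate biogas volume:
  Biogas = VS * specific_yield = 2988.3 * 0.74
  Biogas = 2211.34 m^3

2211.34


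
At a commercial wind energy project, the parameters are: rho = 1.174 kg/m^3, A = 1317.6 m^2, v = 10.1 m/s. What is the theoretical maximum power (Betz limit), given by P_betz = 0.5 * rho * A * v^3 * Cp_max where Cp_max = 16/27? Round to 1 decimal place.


The Betz coefficient Cp_max = 16/27 = 0.5926
v^3 = 10.1^3 = 1030.301
P_betz = 0.5 * rho * A * v^3 * Cp_max
P_betz = 0.5 * 1.174 * 1317.6 * 1030.301 * 0.5926
P_betz = 472217.4 W

472217.4


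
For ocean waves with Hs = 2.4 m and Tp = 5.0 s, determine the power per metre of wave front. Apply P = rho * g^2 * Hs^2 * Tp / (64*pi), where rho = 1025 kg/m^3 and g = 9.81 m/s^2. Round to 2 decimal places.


Apply wave power formula:
  g^2 = 9.81^2 = 96.2361
  Hs^2 = 2.4^2 = 5.76
  Numerator = rho * g^2 * Hs^2 * Tp = 1025 * 96.2361 * 5.76 * 5.0 = 2840889.67
  Denominator = 64 * pi = 201.0619
  P = 2840889.67 / 201.0619 = 14129.43 W/m

14129.43


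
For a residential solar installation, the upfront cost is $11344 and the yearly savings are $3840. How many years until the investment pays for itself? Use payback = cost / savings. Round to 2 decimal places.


Simple payback period = initial cost / annual savings
Payback = 11344 / 3840
Payback = 2.95 years

2.95


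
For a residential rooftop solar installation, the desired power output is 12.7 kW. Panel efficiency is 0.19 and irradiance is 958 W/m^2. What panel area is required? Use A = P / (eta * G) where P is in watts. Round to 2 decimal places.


Convert target power to watts: P = 12.7 * 1000 = 12700.0 W
Compute denominator: eta * G = 0.19 * 958 = 182.02
Required area A = P / (eta * G) = 12700.0 / 182.02
A = 69.77 m^2

69.77


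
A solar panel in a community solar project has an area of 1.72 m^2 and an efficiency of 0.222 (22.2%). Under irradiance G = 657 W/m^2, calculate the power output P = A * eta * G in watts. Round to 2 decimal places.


Use the solar power formula P = A * eta * G.
Given: A = 1.72 m^2, eta = 0.222, G = 657 W/m^2
P = 1.72 * 0.222 * 657
P = 250.87 W

250.87


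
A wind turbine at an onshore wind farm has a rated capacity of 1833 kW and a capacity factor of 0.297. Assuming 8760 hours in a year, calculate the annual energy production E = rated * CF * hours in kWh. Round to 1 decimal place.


Annual energy = rated_kW * capacity_factor * hours_per_year
Given: P_rated = 1833 kW, CF = 0.297, hours = 8760
E = 1833 * 0.297 * 8760
E = 4768952.8 kWh

4768952.8


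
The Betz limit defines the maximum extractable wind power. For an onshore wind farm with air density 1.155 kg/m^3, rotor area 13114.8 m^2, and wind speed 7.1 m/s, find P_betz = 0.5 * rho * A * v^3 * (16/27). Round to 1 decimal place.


The Betz coefficient Cp_max = 16/27 = 0.5926
v^3 = 7.1^3 = 357.911
P_betz = 0.5 * rho * A * v^3 * Cp_max
P_betz = 0.5 * 1.155 * 13114.8 * 357.911 * 0.5926
P_betz = 1606367.6 W

1606367.6


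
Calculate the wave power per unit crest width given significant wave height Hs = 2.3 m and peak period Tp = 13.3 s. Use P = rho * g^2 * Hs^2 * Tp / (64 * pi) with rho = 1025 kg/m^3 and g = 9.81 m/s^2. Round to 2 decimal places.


Apply wave power formula:
  g^2 = 9.81^2 = 96.2361
  Hs^2 = 2.3^2 = 5.29
  Numerator = rho * g^2 * Hs^2 * Tp = 1025 * 96.2361 * 5.29 * 13.3 = 6940155.37
  Denominator = 64 * pi = 201.0619
  P = 6940155.37 / 201.0619 = 34517.50 W/m

34517.50


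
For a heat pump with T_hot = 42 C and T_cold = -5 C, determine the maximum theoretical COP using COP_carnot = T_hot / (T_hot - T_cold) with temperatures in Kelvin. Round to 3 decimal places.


Convert to Kelvin:
  T_hot = 42 + 273.15 = 315.15 K
  T_cold = -5 + 273.15 = 268.15 K
Apply Carnot COP formula:
  COP = T_hot_K / (T_hot_K - T_cold_K) = 315.15 / 47.0
  COP = 6.705

6.705


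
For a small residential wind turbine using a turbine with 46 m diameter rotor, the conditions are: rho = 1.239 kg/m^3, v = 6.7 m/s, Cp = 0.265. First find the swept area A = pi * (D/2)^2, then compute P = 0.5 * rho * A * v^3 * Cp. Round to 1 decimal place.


Step 1 -- Compute swept area:
  A = pi * (D/2)^2 = pi * (46/2)^2 = 1661.9 m^2
Step 2 -- Apply wind power equation:
  P = 0.5 * rho * A * v^3 * Cp
  v^3 = 6.7^3 = 300.763
  P = 0.5 * 1.239 * 1661.9 * 300.763 * 0.265
  P = 82057.3 W

82057.3


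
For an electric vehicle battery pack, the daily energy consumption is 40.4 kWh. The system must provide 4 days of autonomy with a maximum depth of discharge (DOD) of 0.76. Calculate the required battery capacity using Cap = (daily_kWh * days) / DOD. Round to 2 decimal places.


Total energy needed = daily * days = 40.4 * 4 = 161.6 kWh
Account for depth of discharge:
  Cap = total_energy / DOD = 161.6 / 0.76
  Cap = 212.63 kWh

212.63


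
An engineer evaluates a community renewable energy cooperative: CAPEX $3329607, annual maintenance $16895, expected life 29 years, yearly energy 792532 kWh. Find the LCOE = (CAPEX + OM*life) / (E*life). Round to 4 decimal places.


Total cost = CAPEX + OM * lifetime = 3329607 + 16895 * 29 = 3329607 + 489955 = 3819562
Total generation = annual * lifetime = 792532 * 29 = 22983428 kWh
LCOE = 3819562 / 22983428
LCOE = 0.1662 $/kWh

0.1662


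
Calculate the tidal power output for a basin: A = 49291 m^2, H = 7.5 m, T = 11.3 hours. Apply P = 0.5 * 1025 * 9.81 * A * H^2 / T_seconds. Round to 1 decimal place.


Convert period to seconds: T = 11.3 * 3600 = 40680.0 s
H^2 = 7.5^2 = 56.25
P = 0.5 * rho * g * A * H^2 / T
P = 0.5 * 1025 * 9.81 * 49291 * 56.25 / 40680.0
P = 342666.8 W

342666.8


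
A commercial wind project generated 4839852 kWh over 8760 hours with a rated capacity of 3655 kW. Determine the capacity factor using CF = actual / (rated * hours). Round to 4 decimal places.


Capacity factor = actual output / maximum possible output
Maximum possible = rated * hours = 3655 * 8760 = 32017800 kWh
CF = 4839852 / 32017800
CF = 0.1512

0.1512


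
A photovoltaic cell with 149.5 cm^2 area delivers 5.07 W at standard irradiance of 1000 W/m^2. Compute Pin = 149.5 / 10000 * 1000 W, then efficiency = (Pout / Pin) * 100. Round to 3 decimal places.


First compute the input power:
  Pin = area_cm2 / 10000 * G = 149.5 / 10000 * 1000 = 14.95 W
Then compute efficiency:
  Efficiency = (Pout / Pin) * 100 = (5.07 / 14.95) * 100
  Efficiency = 33.913%

33.913


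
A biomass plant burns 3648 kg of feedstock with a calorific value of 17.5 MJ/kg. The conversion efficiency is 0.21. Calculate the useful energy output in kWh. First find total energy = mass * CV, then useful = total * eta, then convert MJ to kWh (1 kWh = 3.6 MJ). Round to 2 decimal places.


Total energy = mass * CV = 3648 * 17.5 = 63840.0 MJ
Useful energy = total * eta = 63840.0 * 0.21 = 13406.4 MJ
Convert to kWh: 13406.4 / 3.6
Useful energy = 3724.00 kWh

3724.00


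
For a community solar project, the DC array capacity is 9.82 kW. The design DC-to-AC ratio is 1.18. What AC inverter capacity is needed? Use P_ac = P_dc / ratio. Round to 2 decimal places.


The inverter AC capacity is determined by the DC/AC ratio.
Given: P_dc = 9.82 kW, DC/AC ratio = 1.18
P_ac = P_dc / ratio = 9.82 / 1.18
P_ac = 8.32 kW

8.32


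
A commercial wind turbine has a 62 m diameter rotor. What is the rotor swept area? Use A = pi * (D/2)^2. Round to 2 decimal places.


Compute the rotor radius:
  r = D / 2 = 62 / 2 = 31.0 m
Calculate swept area:
  A = pi * r^2 = pi * 31.0^2
  A = 3019.07 m^2

3019.07


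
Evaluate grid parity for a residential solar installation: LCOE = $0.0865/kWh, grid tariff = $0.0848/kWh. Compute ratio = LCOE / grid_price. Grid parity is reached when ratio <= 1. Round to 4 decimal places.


Compare LCOE to grid price:
  LCOE = $0.0865/kWh, Grid price = $0.0848/kWh
  Ratio = LCOE / grid_price = 0.0865 / 0.0848 = 1.0200
  Grid parity achieved (ratio <= 1)? no

1.0200


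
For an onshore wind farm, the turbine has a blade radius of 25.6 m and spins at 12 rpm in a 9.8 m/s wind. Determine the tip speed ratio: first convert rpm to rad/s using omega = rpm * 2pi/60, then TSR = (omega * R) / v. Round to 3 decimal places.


Convert rotational speed to rad/s:
  omega = 12 * 2 * pi / 60 = 1.2566 rad/s
Compute tip speed:
  v_tip = omega * R = 1.2566 * 25.6 = 32.17 m/s
Tip speed ratio:
  TSR = v_tip / v_wind = 32.17 / 9.8 = 3.283

3.283


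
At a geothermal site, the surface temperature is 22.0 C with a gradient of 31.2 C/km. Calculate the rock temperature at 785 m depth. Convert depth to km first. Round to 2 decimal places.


Convert depth to km: 785 / 1000 = 0.785 km
Temperature increase = gradient * depth_km = 31.2 * 0.785 = 24.49 C
Temperature at depth = T_surface + delta_T = 22.0 + 24.49
T = 46.49 C

46.49


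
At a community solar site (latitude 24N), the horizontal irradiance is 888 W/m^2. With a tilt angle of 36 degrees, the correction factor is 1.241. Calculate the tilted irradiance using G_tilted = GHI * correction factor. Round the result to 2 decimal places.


Identify the given values:
  GHI = 888 W/m^2, tilt correction factor = 1.241
Apply the formula G_tilted = GHI * factor:
  G_tilted = 888 * 1.241
  G_tilted = 1102.01 W/m^2

1102.01


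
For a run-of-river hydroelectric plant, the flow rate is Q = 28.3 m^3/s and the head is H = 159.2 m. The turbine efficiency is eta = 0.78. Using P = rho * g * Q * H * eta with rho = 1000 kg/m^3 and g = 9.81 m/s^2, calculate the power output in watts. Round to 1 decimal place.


Apply the hydropower formula P = rho * g * Q * H * eta
rho * g = 1000 * 9.81 = 9810.0
P = 9810.0 * 28.3 * 159.2 * 0.78
P = 34474113.6 W

34474113.6


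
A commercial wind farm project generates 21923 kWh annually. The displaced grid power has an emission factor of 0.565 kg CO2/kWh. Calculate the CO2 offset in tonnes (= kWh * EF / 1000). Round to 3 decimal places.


CO2 offset in kg = generation * emission_factor
CO2 offset = 21923 * 0.565 = 12386.5 kg
Convert to tonnes:
  CO2 offset = 12386.5 / 1000 = 12.386 tonnes

12.386


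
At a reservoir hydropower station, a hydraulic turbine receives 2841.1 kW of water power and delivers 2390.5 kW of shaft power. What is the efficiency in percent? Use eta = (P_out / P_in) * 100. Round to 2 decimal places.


Turbine efficiency = (output power / input power) * 100
eta = (2390.5 / 2841.1) * 100
eta = 84.14%

84.14


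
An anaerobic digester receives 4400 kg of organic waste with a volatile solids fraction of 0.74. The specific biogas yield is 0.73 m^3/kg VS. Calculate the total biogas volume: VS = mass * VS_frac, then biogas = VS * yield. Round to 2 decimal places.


Compute volatile solids:
  VS = mass * VS_fraction = 4400 * 0.74 = 3256.0 kg
Calculate biogas volume:
  Biogas = VS * specific_yield = 3256.0 * 0.73
  Biogas = 2376.88 m^3

2376.88


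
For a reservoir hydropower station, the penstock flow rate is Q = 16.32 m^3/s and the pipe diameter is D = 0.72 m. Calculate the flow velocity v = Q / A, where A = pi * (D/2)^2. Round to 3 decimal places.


Compute pipe cross-sectional area:
  A = pi * (D/2)^2 = pi * (0.72/2)^2 = 0.4072 m^2
Calculate velocity:
  v = Q / A = 16.32 / 0.4072
  v = 40.083 m/s

40.083


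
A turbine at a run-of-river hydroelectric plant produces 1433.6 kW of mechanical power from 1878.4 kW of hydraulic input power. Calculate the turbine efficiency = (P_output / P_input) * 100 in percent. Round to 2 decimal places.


Turbine efficiency = (output power / input power) * 100
eta = (1433.6 / 1878.4) * 100
eta = 76.32%

76.32


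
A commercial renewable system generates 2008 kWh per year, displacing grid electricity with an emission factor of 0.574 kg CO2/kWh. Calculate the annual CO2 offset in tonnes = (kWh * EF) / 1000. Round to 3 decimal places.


CO2 offset in kg = generation * emission_factor
CO2 offset = 2008 * 0.574 = 1152.59 kg
Convert to tonnes:
  CO2 offset = 1152.59 / 1000 = 1.153 tonnes

1.153


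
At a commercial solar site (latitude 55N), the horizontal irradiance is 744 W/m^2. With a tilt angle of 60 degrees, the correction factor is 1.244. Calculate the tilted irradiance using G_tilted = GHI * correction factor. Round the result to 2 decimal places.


Identify the given values:
  GHI = 744 W/m^2, tilt correction factor = 1.244
Apply the formula G_tilted = GHI * factor:
  G_tilted = 744 * 1.244
  G_tilted = 925.54 W/m^2

925.54


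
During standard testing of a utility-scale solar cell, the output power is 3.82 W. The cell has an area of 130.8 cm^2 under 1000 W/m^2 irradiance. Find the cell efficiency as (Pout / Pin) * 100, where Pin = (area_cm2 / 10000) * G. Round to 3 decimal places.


First compute the input power:
  Pin = area_cm2 / 10000 * G = 130.8 / 10000 * 1000 = 13.08 W
Then compute efficiency:
  Efficiency = (Pout / Pin) * 100 = (3.82 / 13.08) * 100
  Efficiency = 29.205%

29.205


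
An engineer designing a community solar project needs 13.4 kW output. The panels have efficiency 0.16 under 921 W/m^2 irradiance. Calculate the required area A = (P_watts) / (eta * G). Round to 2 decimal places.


Convert target power to watts: P = 13.4 * 1000 = 13400.0 W
Compute denominator: eta * G = 0.16 * 921 = 147.36
Required area A = P / (eta * G) = 13400.0 / 147.36
A = 90.93 m^2

90.93


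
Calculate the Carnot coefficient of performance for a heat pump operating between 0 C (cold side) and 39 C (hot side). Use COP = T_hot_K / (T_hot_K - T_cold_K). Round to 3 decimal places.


Convert to Kelvin:
  T_hot = 39 + 273.15 = 312.15 K
  T_cold = 0 + 273.15 = 273.15 K
Apply Carnot COP formula:
  COP = T_hot_K / (T_hot_K - T_cold_K) = 312.15 / 39.0
  COP = 8.004

8.004


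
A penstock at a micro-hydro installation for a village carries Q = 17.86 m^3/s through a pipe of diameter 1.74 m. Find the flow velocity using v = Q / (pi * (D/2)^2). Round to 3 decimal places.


Compute pipe cross-sectional area:
  A = pi * (D/2)^2 = pi * (1.74/2)^2 = 2.3779 m^2
Calculate velocity:
  v = Q / A = 17.86 / 2.3779
  v = 7.511 m/s

7.511


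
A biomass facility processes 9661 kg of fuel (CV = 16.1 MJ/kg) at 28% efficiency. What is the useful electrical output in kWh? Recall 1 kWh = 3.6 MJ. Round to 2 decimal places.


Total energy = mass * CV = 9661 * 16.1 = 155542.1 MJ
Useful energy = total * eta = 155542.1 * 0.28 = 43551.79 MJ
Convert to kWh: 43551.79 / 3.6
Useful energy = 12097.72 kWh

12097.72


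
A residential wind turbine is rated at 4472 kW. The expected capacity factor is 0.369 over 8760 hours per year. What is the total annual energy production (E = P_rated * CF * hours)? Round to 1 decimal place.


Annual energy = rated_kW * capacity_factor * hours_per_year
Given: P_rated = 4472 kW, CF = 0.369, hours = 8760
E = 4472 * 0.369 * 8760
E = 14455471.7 kWh

14455471.7


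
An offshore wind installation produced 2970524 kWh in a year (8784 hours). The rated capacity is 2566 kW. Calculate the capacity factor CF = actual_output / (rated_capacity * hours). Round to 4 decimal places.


Capacity factor = actual output / maximum possible output
Maximum possible = rated * hours = 2566 * 8784 = 22539744 kWh
CF = 2970524 / 22539744
CF = 0.1318

0.1318


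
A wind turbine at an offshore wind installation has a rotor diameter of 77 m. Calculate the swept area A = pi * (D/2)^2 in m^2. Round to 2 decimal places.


Compute the rotor radius:
  r = D / 2 = 77 / 2 = 38.5 m
Calculate swept area:
  A = pi * r^2 = pi * 38.5^2
  A = 4656.63 m^2

4656.63


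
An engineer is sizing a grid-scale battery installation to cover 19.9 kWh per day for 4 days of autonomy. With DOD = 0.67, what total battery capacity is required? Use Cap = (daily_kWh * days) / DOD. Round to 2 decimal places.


Total energy needed = daily * days = 19.9 * 4 = 79.6 kWh
Account for depth of discharge:
  Cap = total_energy / DOD = 79.6 / 0.67
  Cap = 118.81 kWh

118.81
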